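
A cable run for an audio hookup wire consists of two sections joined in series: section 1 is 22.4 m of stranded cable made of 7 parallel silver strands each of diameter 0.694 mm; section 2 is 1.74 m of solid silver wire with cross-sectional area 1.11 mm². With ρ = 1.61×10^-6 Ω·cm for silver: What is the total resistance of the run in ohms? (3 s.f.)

0.161 Ω

ρ = 1.61×10^-6 Ω·cm = 1.61×10^-8 Ω·m
Section 1: A_strand = π(3.4700e-04)² = 3.783e-07 m²; R₁ = ρL/(N·A_s) = (1.61×10^-8)(22.4)/(7×3.783e-07) = 0.1362 Ω
Section 2: A = 1.11 mm² = 1.110e-06 m²
R₂ = (1.61×10^-8)(1.74)/(1.110e-06) = 0.02524 Ω
R = R₁ + R₂ = 0.161 Ω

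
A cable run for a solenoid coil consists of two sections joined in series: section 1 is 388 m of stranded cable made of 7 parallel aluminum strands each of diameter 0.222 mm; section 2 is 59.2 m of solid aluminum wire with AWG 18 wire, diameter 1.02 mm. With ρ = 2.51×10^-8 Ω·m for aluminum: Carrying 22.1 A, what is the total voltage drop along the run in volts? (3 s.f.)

835 V

Section 1: A_strand = π(1.1100e-04)² = 3.871e-08 m²; R₁ = ρL/(N·A_s) = (2.51×10^-8)(388)/(7×3.871e-08) = 35.94 Ω
Section 2: A = π(1.02/2 mm)² = π(5.1000e-04 m)² = 8.171e-07 m²
R₂ = (2.51×10^-8)(59.2)/(8.171e-07) = 1.818 Ω
R = R₁ + R₂ = 37.76 Ω
V = IR = 22.1 × 37.76 = 835 V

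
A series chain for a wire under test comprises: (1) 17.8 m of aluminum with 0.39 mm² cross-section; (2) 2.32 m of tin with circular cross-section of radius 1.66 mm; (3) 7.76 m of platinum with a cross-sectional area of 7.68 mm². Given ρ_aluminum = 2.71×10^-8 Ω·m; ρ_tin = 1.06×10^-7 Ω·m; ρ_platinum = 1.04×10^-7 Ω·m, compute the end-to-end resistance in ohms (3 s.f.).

1.37 Ω

Seg 1: A = 0.39 mm² = 3.900e-07 m²
R_1 = (2.71×10^-8)(17.8)/(3.900e-07) = 1.237 Ω
Seg 2: A = πr² = π(1.6600e-03 m)² = 8.657e-06 m²
R_2 = (1.06×10^-7)(2.32)/(8.657e-06) = 0.02841 Ω
Seg 3: A = 7.68 mm² = 7.680e-06 m²
R_3 = (1.04×10^-7)(7.76)/(7.680e-06) = 0.1051 Ω
R_total = R_1 + R_2 + R_3 = 1.37 Ω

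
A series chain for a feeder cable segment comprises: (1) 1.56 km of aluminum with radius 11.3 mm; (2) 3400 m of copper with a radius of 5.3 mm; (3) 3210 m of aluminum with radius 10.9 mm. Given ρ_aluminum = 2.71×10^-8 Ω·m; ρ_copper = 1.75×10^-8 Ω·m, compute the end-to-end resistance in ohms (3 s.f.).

1.01 Ω

Seg 1: A = πr² = π(1.1300e-02 m)² = 4.011e-04 m²
R_1 = (2.71×10^-8)(1560)/(4.011e-04) = 0.1054 Ω
Seg 2: A = πr² = π(5.3000e-03 m)² = 8.825e-05 m²
R_2 = (1.75×10^-8)(3400)/(8.825e-05) = 0.6742 Ω
Seg 3: A = πr² = π(1.0900e-02 m)² = 3.733e-04 m²
R_3 = (2.71×10^-8)(3210)/(3.733e-04) = 0.2331 Ω
R_total = R_1 + R_2 + R_3 = 1.01 Ω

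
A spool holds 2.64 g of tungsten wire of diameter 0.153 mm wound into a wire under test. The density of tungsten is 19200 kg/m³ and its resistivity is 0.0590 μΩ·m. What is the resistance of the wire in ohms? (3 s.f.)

ρ = 0.0590 μΩ·m = 5.90×10^-8 Ω·m
A = π(d/2)² = π(7.6500e-05 m)² = 1.8385e-08 m²
L = m/(density·A) = 0.00264/(19200×1.8385e-08) = 7.479 m
R = ρL/A = (5.90×10^-8)(7.479)/(1.8385e-08) = 24.0 Ω

24.0 Ω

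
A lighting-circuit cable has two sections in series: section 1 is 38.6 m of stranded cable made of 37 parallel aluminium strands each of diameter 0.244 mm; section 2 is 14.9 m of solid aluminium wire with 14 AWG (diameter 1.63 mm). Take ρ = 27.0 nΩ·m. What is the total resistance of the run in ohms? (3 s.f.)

ρ = 27.0 nΩ·m = 2.70×10^-8 Ω·m
Section 1: A_strand = π(1.2200e-04)² = 4.676e-08 m²; R₁ = ρL/(N·A_s) = (2.70×10^-8)(38.6)/(37×4.676e-08) = 0.6024 Ω
Section 2: A = π(1.63/2 mm)² = π(8.1500e-04 m)² = 2.087e-06 m²
R₂ = (2.70×10^-8)(14.9)/(2.087e-06) = 0.1928 Ω
R = R₁ + R₂ = 0.795 Ω

0.795 Ω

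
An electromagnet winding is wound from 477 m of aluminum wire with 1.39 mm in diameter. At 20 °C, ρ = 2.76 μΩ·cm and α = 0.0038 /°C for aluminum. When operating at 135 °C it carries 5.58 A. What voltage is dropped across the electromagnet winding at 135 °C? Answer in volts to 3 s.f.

69.6 V

ρ = 2.76 μΩ·cm = 2.76×10^-8 Ω·m
A = π(d/2)² = π(6.9500e-04 m)² = 1.517e-06 m²
R₍20₎ = ρL/A = (2.76×10^-8)(477)/(1.517e-06) = 8.676 Ω
R₍135₎ = R₍20₎(1 + αΔT) = 8.676 × (1 + 0.0038×115) = 12.47 Ω
V = IR = 5.58 × 12.47 = 69.6 V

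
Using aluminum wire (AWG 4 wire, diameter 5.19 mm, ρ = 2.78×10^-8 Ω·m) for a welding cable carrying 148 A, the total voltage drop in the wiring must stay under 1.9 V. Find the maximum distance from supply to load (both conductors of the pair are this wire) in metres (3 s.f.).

4.88 m

A = π(5.19/2 mm)² = π(2.5950e-03 m)² = 2.116e-05 m²
L_max = V_max·A/(2·ρI) = (1.9)(2.116e-05)/(2×2.78×10^-8×148) = 4.88 m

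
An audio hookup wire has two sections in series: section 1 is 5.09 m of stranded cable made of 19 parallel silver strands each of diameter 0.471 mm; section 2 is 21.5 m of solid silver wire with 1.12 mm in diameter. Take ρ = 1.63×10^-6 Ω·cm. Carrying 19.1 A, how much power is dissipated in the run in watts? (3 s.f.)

ρ = 1.63×10^-6 Ω·cm = 1.63×10^-8 Ω·m
Section 1: A_strand = π(2.3550e-04)² = 1.742e-07 m²; R₁ = ρL/(N·A_s) = (1.63×10^-8)(5.09)/(19×1.742e-07) = 0.02506 Ω
Section 2: A = π(d/2)² = π(5.6000e-04 m)² = 9.852e-07 m²
R₂ = (1.63×10^-8)(21.5)/(9.852e-07) = 0.3557 Ω
R = R₁ + R₂ = 0.3808 Ω
P = I²R = (19.1)² × 0.3808 = 139 W

139 W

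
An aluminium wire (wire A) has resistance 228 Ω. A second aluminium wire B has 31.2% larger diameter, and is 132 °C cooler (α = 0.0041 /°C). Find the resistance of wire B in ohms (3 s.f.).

60.8 Ω

R ∝ ρL/d² with ρ ∝ (1+αΔT), so R_B/R_A = (1 + 31.2/100)⁻² × (1 − 0.0041×132)
= 0.5809 × 0.4588 = 0.2665
R_B = 0.2665 × 228 = 60.8 Ω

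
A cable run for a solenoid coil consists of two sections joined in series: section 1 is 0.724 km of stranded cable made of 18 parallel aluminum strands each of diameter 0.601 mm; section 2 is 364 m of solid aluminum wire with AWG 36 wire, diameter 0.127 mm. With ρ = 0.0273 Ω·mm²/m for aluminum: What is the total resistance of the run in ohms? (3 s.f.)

788 Ω

ρ = 0.0273 Ω·mm²/m = 2.73×10^-8 Ω·m
Section 1: A_strand = π(3.0050e-04)² = 2.837e-07 m²; R₁ = ρL/(N·A_s) = (2.73×10^-8)(724)/(18×2.837e-07) = 3.871 Ω
Section 2: A = π(0.127/2 mm)² = π(6.3500e-05 m)² = 1.267e-08 m²
R₂ = (2.73×10^-8)(364)/(1.267e-08) = 784.5 Ω
R = R₁ + R₂ = 788 Ω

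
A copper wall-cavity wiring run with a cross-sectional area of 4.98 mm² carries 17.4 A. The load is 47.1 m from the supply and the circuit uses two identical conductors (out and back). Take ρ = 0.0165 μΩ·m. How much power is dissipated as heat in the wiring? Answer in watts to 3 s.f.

ρ = 0.0165 μΩ·m = 1.65×10^-8 Ω·m
A = 4.98 mm² = 4.980e-06 m²
Total conductor length (both ways) L = 2 × 47.1 = 94.2 m
R = ρL/A = (1.65×10^-8)(94.2)/(4.980e-06) = 0.3121 Ω
P = I²R = (17.4)² × 0.3121 = 94.5 W

94.5 W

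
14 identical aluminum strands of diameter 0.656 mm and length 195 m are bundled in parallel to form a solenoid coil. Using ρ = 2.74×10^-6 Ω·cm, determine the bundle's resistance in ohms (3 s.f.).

ρ = 2.74×10^-6 Ω·cm = 2.74×10^-8 Ω·m
A_strand = π(3.2800e-04 m)² = 3.380e-07 m²
R_strand = ρL/A = (2.74×10^-8)(195)/(3.380e-07) = 15.81 Ω
R_total = R_strand/N = 15.81/14 = 1.13 Ω

1.13 Ω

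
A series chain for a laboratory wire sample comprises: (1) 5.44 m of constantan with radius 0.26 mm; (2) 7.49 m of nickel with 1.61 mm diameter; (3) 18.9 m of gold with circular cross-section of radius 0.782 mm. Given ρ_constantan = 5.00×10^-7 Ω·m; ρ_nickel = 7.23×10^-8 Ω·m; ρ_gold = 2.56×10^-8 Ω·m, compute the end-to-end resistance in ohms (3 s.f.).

13.3 Ω

Seg 1: A = πr² = π(2.6000e-04 m)² = 2.124e-07 m²
R_1 = (5.00×10^-7)(5.44)/(2.124e-07) = 12.81 Ω
Seg 2: A = π(d/2)² = π(8.0500e-04 m)² = 2.036e-06 m²
R_2 = (7.23×10^-8)(7.49)/(2.036e-06) = 0.266 Ω
Seg 3: A = πr² = π(7.8200e-04 m)² = 1.921e-06 m²
R_3 = (2.56×10^-8)(18.9)/(1.921e-06) = 0.2518 Ω
R_total = R_1 + R_2 + R_3 = 13.3 Ω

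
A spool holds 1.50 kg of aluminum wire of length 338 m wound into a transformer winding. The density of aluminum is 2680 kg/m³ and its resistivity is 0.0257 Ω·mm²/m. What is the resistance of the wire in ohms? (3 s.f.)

5.25 Ω

ρ = 0.0257 Ω·mm²/m = 2.57×10^-8 Ω·m
A = m/(density·L) = 1.5/(2680×338) = 1.6559e-06 m²
R = ρL/A = (2.57×10^-8)(338)/(1.6559e-06) = 5.25 Ω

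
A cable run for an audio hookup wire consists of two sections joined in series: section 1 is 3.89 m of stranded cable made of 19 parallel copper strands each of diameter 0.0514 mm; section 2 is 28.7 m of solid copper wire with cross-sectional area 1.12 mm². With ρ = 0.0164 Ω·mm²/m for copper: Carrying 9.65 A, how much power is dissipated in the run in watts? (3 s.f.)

190 W

ρ = 0.0164 Ω·mm²/m = 1.64×10^-8 Ω·m
Section 1: A_strand = π(2.5700e-05)² = 2.075e-09 m²; R₁ = ρL/(N·A_s) = (1.64×10^-8)(3.89)/(19×2.075e-09) = 1.618 Ω
Section 2: A = 1.12 mm² = 1.120e-06 m²
R₂ = (1.64×10^-8)(28.7)/(1.120e-06) = 0.4203 Ω
R = R₁ + R₂ = 2.038 Ω
P = I²R = (9.65)² × 2.038 = 190 W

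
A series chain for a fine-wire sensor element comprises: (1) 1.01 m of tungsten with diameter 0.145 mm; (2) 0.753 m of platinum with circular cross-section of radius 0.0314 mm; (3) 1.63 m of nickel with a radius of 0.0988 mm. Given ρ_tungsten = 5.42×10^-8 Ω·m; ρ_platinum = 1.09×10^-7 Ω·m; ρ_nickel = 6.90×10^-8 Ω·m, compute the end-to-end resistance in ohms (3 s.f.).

33.5 Ω

Seg 1: A = π(d/2)² = π(7.2500e-05 m)² = 1.651e-08 m²
R_1 = (5.42×10^-8)(1.01)/(1.651e-08) = 3.315 Ω
Seg 2: A = πr² = π(3.1400e-05 m)² = 3.097e-09 m²
R_2 = (1.09×10^-7)(0.753)/(3.097e-09) = 26.5 Ω
Seg 3: A = πr² = π(9.8800e-05 m)² = 3.067e-08 m²
R_3 = (6.90×10^-8)(1.63)/(3.067e-08) = 3.668 Ω
R_total = R_1 + R_2 + R_3 = 33.5 Ω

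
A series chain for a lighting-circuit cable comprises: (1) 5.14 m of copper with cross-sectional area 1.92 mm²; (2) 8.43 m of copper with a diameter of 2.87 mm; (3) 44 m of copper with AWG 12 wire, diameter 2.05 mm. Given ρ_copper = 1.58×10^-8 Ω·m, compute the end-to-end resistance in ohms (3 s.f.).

0.274 Ω

Seg 1: A = 1.92 mm² = 1.920e-06 m²
R_1 = (1.58×10^-8)(5.14)/(1.920e-06) = 0.0423 Ω
Seg 2: A = π(d/2)² = π(1.4350e-03 m)² = 6.469e-06 m²
R_2 = (1.58×10^-8)(8.43)/(6.469e-06) = 0.02059 Ω
Seg 3: A = π(2.05/2 mm)² = π(1.0250e-03 m)² = 3.301e-06 m²
R_3 = (1.58×10^-8)(44)/(3.301e-06) = 0.2106 Ω
R_total = R_1 + R_2 + R_3 = 0.274 Ω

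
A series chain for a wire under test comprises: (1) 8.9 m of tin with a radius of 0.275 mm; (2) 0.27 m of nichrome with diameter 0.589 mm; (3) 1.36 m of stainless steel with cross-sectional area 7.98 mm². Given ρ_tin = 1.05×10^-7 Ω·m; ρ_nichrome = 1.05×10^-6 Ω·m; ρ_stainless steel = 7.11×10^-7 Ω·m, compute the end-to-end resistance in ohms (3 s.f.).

Seg 1: A = πr² = π(2.7500e-04 m)² = 2.376e-07 m²
R_1 = (1.05×10^-7)(8.9)/(2.376e-07) = 3.933 Ω
Seg 2: A = π(d/2)² = π(2.9450e-04 m)² = 2.725e-07 m²
R_2 = (1.05×10^-6)(0.27)/(2.725e-07) = 1.04 Ω
Seg 3: A = 7.98 mm² = 7.980e-06 m²
R_3 = (7.11×10^-7)(1.36)/(7.980e-06) = 0.1212 Ω
R_total = R_1 + R_2 + R_3 = 5.10 Ω

5.10 Ω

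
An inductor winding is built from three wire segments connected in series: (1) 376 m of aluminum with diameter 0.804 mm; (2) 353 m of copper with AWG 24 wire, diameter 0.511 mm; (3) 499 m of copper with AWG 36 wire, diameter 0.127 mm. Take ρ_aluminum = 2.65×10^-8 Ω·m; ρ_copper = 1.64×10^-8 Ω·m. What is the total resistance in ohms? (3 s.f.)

Seg 1: A = π(d/2)² = π(4.0200e-04 m)² = 5.077e-07 m²
R_1 = (2.65×10^-8)(376)/(5.077e-07) = 19.63 Ω
Seg 2: A = π(0.511/2 mm)² = π(2.5550e-04 m)² = 2.051e-07 m²
R_2 = (1.64×10^-8)(353)/(2.051e-07) = 28.23 Ω
Seg 3: A = π(0.127/2 mm)² = π(6.3500e-05 m)² = 1.267e-08 m²
R_3 = (1.64×10^-8)(499)/(1.267e-08) = 646 Ω
R_total = R_1 + R_2 + R_3 = 694 Ω

694 Ω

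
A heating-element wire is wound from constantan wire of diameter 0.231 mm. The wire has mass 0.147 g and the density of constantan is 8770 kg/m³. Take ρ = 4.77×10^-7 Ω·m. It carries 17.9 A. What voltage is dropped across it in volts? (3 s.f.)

A = π(d/2)² = π(1.1550e-04 m)² = 4.1910e-08 m²
L = m/(density·A) = 1.470×10^-4/(8770×4.1910e-08) = 0.3999 m
R = ρL/A = (4.77×10^-7)(0.3999)/(4.1910e-08) = 4.552 Ω
V = IR = 17.9 × 4.552 = 81.5 V

81.5 V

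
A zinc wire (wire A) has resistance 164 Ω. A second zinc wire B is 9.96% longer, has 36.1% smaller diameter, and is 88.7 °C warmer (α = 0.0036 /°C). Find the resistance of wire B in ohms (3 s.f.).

583 Ω

R ∝ ρL/d² with ρ ∝ (1+αΔT), so R_B/R_A = (1 + 9.96/100) × (1 − 36.1/100)⁻² × (1 + 0.0036×88.7)
= 1.1 × 2.449 × 1.319 = 3.553
R_B = 3.553 × 164 = 583 Ω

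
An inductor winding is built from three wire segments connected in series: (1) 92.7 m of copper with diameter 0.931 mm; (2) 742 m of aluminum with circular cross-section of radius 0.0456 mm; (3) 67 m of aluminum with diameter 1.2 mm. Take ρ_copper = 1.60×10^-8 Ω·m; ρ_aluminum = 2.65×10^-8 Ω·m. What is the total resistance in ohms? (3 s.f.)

Seg 1: A = π(d/2)² = π(4.6550e-04 m)² = 6.808e-07 m²
R_1 = (1.60×10^-8)(92.7)/(6.808e-07) = 2.179 Ω
Seg 2: A = πr² = π(4.5600e-05 m)² = 6.533e-09 m²
R_2 = (2.65×10^-8)(742)/(6.533e-09) = 3010 Ω
Seg 3: A = π(d/2)² = π(6.0000e-04 m)² = 1.131e-06 m²
R_3 = (2.65×10^-8)(67)/(1.131e-06) = 1.57 Ω
R_total = R_1 + R_2 + R_3 = 3010 Ω

3010 Ω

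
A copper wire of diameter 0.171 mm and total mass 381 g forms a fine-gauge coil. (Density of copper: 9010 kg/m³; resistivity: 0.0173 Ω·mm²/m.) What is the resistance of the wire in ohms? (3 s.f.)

1390 Ω

ρ = 0.0173 Ω·mm²/m = 1.73×10^-8 Ω·m
A = π(d/2)² = π(8.5500e-05 m)² = 2.2966e-08 m²
L = m/(density·A) = 0.381/(9010×2.2966e-08) = 1841 m
R = ρL/A = (1.73×10^-8)(1841)/(2.2966e-08) = 1390 Ω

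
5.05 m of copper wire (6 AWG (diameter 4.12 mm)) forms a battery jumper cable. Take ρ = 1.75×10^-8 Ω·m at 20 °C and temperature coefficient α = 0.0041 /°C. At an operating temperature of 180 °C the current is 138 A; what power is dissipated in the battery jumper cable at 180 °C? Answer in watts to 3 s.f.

A = π(4.12/2 mm)² = π(2.0600e-03 m)² = 1.333e-05 m²
R₍20₎ = ρL/A = (1.75×10^-8)(5.05)/(1.333e-05) = 0.006629 Ω
R₍180₎ = R₍20₎(1 + αΔT) = 0.006629 × (1 + 0.0041×160) = 0.01098 Ω
P = I²R = (138)² × 0.01098 = 209 W

209 W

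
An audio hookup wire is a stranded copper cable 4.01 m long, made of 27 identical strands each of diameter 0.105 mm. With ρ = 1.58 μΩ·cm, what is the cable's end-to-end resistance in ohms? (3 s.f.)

0.271 Ω

ρ = 1.58 μΩ·cm = 1.58×10^-8 Ω·m
A_strand = π(5.2500e-05 m)² = 8.659e-09 m²
R_strand = ρL/A = (1.58×10^-8)(4.01)/(8.659e-09) = 7.317 Ω
R_total = R_strand/N = 7.317/27 = 0.271 Ω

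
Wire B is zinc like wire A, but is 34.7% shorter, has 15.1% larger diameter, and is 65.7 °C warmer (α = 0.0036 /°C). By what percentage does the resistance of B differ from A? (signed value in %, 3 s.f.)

R ∝ ρL/d² with ρ ∝ (1+αΔT), so R_B/R_A = (1 − 34.7/100) × (1 + 15.1/100)⁻² × (1 + 0.0036×65.7)
= 0.653 × 0.7548 × 1.236 = 0.6095
(R_B − R_A)/R_A = 0.6095 − 1 = -39.1%

-39.1%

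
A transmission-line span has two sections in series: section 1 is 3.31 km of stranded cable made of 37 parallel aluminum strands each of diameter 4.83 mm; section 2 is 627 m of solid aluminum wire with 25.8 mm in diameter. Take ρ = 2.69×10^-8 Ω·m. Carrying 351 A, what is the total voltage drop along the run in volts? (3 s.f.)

Section 1: A_strand = π(2.4150e-03)² = 1.832e-05 m²; R₁ = ρL/(N·A_s) = (2.69×10^-8)(3310)/(37×1.832e-05) = 0.1313 Ω
Section 2: A = π(d/2)² = π(1.2900e-02 m)² = 5.228e-04 m²
R₂ = (2.69×10^-8)(627)/(5.228e-04) = 0.03226 Ω
R = R₁ + R₂ = 0.1636 Ω
V = IR = 351 × 0.1636 = 57.4 V

57.4 V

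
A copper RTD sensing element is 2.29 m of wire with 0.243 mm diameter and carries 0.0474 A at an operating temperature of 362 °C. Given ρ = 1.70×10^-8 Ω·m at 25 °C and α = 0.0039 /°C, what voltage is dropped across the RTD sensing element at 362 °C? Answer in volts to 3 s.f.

A = π(d/2)² = π(1.2150e-04 m)² = 4.638e-08 m²
R₍25₎ = ρL/A = (1.70×10^-8)(2.29)/(4.638e-08) = 0.8394 Ω
R₍362₎ = R₍25₎(1 + αΔT) = 0.8394 × (1 + 0.0039×337) = 1.943 Ω
V = IR = 0.0474 × 1.943 = 0.0921 V

0.0921 V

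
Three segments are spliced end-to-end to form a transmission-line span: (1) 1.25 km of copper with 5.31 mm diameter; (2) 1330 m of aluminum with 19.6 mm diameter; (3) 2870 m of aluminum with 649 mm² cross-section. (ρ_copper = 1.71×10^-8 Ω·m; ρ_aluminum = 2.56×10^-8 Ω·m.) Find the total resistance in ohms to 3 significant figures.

Seg 1: A = π(d/2)² = π(2.6550e-03 m)² = 2.215e-05 m²
R_1 = (1.71×10^-8)(1250)/(2.215e-05) = 0.9652 Ω
Seg 2: A = π(d/2)² = π(9.8000e-03 m)² = 3.017e-04 m²
R_2 = (2.56×10^-8)(1330)/(3.017e-04) = 0.1128 Ω
Seg 3: A = 649 mm² = 6.490e-04 m²
R_3 = (2.56×10^-8)(2870)/(6.490e-04) = 0.1132 Ω
R_total = R_1 + R_2 + R_3 = 1.19 Ω

1.19 Ω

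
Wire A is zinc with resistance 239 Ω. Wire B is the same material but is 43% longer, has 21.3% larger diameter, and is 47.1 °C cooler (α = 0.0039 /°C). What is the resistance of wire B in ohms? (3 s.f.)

R ∝ ρL/d² with ρ ∝ (1+αΔT), so R_B/R_A = (1 + 43/100) × (1 + 21.3/100)⁻² × (1 − 0.0039×47.1)
= 1.43 × 0.6796 × 0.8163 = 0.7934
R_B = 0.7934 × 239 = 190 Ω

190 Ω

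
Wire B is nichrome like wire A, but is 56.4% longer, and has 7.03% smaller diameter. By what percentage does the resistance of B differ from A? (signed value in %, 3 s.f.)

R ∝ L/d², so R_B/R_A = (1 + 56.4/100) × (1 − 7.03/100)⁻²
= 1.564 × 1.157 = 1.81
(R_B − R_A)/R_A = 1.81 − 1 = 80.9%

80.9%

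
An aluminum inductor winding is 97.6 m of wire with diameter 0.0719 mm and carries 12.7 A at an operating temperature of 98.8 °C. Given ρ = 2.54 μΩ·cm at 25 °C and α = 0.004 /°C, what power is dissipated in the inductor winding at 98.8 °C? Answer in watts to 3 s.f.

ρ = 2.54 μΩ·cm = 2.54×10^-8 Ω·m
A = π(d/2)² = π(3.5950e-05 m)² = 4.060e-09 m²
R₍25₎ = ρL/A = (2.54×10^-8)(97.6)/(4.060e-09) = 610.6 Ω
R₍98.8₎ = R₍25₎(1 + αΔT) = 610.6 × (1 + 0.004×73.8) = 790.8 Ω
P = I²R = (12.7)² × 790.8 = 1.28×10^5 W

1.28×10^5 W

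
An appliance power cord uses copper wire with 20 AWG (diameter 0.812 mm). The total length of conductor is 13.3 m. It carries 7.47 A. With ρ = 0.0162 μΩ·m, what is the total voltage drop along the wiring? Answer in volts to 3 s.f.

ρ = 0.0162 μΩ·m = 1.62×10^-8 Ω·m
A = π(0.812/2 mm)² = π(4.0600e-04 m)² = 5.178e-07 m²
R = ρL/A = (1.62×10^-8)(13.3)/(5.178e-07) = 0.4161 Ω
V = IR = 7.47 × 0.4161 = 3.11 V

3.11 V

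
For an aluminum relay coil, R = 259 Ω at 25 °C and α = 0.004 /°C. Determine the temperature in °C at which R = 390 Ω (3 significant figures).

R = R₀(1 + α(T − T₀)) ⇒ T = T₀ + (R/R₀ − 1)/α
T = 25 + (390/259 − 1)/0.004 = 25 + (0.5058)/0.004 = 151 °C

151 °C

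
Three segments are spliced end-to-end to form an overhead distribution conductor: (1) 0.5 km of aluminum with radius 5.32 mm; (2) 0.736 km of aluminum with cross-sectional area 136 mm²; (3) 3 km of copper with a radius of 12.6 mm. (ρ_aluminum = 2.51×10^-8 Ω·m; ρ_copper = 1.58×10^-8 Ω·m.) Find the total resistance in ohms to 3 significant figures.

Seg 1: A = πr² = π(5.3200e-03 m)² = 8.891e-05 m²
R_1 = (2.51×10^-8)(500)/(8.891e-05) = 0.1411 Ω
Seg 2: A = 136 mm² = 1.360e-04 m²
R_2 = (2.51×10^-8)(736)/(1.360e-04) = 0.1358 Ω
Seg 3: A = πr² = π(1.2600e-02 m)² = 4.988e-04 m²
R_3 = (1.58×10^-8)(3000)/(4.988e-04) = 0.09504 Ω
R_total = R_1 + R_2 + R_3 = 0.372 Ω

0.372 Ω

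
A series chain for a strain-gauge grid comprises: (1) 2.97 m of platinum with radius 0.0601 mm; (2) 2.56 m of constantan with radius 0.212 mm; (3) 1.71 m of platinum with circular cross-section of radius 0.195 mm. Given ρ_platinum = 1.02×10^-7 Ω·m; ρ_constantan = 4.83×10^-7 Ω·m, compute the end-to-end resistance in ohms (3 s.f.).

Seg 1: A = πr² = π(6.0100e-05 m)² = 1.135e-08 m²
R_1 = (1.02×10^-7)(2.97)/(1.135e-08) = 26.7 Ω
Seg 2: A = πr² = π(2.1200e-04 m)² = 1.412e-07 m²
R_2 = (4.83×10^-7)(2.56)/(1.412e-07) = 8.757 Ω
Seg 3: A = πr² = π(1.9500e-04 m)² = 1.195e-07 m²
R_3 = (1.02×10^-7)(1.71)/(1.195e-07) = 1.46 Ω
R_total = R_1 + R_2 + R_3 = 36.9 Ω

36.9 Ω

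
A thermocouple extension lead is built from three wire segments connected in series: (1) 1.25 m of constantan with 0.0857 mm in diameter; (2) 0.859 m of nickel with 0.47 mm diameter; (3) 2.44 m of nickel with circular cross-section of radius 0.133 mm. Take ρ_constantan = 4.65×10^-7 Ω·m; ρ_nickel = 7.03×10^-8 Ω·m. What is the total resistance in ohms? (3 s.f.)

Seg 1: A = π(d/2)² = π(4.2850e-05 m)² = 5.768e-09 m²
R_1 = (4.65×10^-7)(1.25)/(5.768e-09) = 100.8 Ω
Seg 2: A = π(d/2)² = π(2.3500e-04 m)² = 1.735e-07 m²
R_2 = (7.03×10^-8)(0.859)/(1.735e-07) = 0.3481 Ω
Seg 3: A = πr² = π(1.3300e-04 m)² = 5.557e-08 m²
R_3 = (7.03×10^-8)(2.44)/(5.557e-08) = 3.087 Ω
R_total = R_1 + R_2 + R_3 = 104 Ω

104 Ω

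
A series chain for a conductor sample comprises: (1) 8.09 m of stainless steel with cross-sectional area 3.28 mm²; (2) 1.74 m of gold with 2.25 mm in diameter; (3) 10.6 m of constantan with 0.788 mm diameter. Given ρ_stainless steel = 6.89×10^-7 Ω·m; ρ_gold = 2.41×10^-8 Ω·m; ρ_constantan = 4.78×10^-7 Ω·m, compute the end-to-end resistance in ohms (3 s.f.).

Seg 1: A = 3.28 mm² = 3.280e-06 m²
R_1 = (6.89×10^-7)(8.09)/(3.280e-06) = 1.699 Ω
Seg 2: A = π(d/2)² = π(1.1250e-03 m)² = 3.976e-06 m²
R_2 = (2.41×10^-8)(1.74)/(3.976e-06) = 0.01055 Ω
Seg 3: A = π(d/2)² = π(3.9400e-04 m)² = 4.877e-07 m²
R_3 = (4.78×10^-7)(10.6)/(4.877e-07) = 10.39 Ω
R_total = R_1 + R_2 + R_3 = 12.1 Ω

12.1 Ω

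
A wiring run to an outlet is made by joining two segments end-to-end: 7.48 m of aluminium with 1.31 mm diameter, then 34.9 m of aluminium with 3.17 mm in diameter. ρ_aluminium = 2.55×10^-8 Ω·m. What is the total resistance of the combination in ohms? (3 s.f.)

Segment 1: A = π(d/2)² = π(6.5500e-04 m)² = 1.348e-06 m²
R₁ = ρL/A = (2.55×10^-8)(7.48)/(1.348e-06) = 0.1415 Ω
Segment 2: A = π(d/2)² = π(1.5850e-03 m)² = 7.892e-06 m²
R₂ = (2.55×10^-8)(34.9)/(7.892e-06) = 0.1128 Ω
R = R₁ + R₂ = 0.254 Ω

0.254 Ω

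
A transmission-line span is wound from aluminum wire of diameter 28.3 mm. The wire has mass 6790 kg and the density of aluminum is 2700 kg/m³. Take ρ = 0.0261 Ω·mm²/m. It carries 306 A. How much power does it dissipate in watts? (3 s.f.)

ρ = 0.0261 Ω·mm²/m = 2.61×10^-8 Ω·m
A = π(d/2)² = π(1.4150e-02 m)² = 6.2902e-04 m²
L = m/(density·A) = 6790/(2700×6.2902e-04) = 3998 m
R = ρL/A = (2.61×10^-8)(3998)/(6.2902e-04) = 0.1659 Ω
P = I²R = (306)² × 0.1659 = 15500 W

15500 W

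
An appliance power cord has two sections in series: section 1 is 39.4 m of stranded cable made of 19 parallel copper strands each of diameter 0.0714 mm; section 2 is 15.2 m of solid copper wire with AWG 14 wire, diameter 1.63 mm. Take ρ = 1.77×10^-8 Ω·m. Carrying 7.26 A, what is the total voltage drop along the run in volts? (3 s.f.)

67.5 V

Section 1: A_strand = π(3.5700e-05)² = 4.004e-09 m²; R₁ = ρL/(N·A_s) = (1.77×10^-8)(39.4)/(19×4.004e-09) = 9.167 Ω
Section 2: A = π(1.63/2 mm)² = π(8.1500e-04 m)² = 2.087e-06 m²
R₂ = (1.77×10^-8)(15.2)/(2.087e-06) = 0.1289 Ω
R = R₁ + R₂ = 9.296 Ω
V = IR = 7.26 × 9.296 = 67.5 V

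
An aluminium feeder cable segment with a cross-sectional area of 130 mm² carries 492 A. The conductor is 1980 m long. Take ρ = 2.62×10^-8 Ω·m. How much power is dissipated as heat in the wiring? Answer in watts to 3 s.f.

96600 W

A = 130 mm² = 1.300e-04 m²
R = ρL/A = (2.62×10^-8)(1980)/(1.300e-04) = 0.399 Ω
P = I²R = (492)² × 0.399 = 96600 W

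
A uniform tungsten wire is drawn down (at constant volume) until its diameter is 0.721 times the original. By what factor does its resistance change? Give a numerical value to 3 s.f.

3.70

Volume constant ⇒ L' = L/r² with r = 0.721. R' = ρL'/A' = ρ(L/r²)/(πr²d₀²/4) = R/r⁴.
Factor = 3.70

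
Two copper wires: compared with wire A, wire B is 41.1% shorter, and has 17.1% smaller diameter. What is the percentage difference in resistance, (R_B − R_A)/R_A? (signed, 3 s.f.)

R ∝ L/d², so R_B/R_A = (1 − 41.1/100) × (1 − 17.1/100)⁻²
= 0.589 × 1.455 = 0.857
(R_B − R_A)/R_A = 0.857 − 1 = -14.3%

-14.3%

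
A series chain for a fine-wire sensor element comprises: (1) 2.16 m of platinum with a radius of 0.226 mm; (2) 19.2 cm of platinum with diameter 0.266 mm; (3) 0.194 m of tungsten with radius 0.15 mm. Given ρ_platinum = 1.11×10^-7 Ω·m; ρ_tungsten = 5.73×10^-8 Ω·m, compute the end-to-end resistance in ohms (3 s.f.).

2.03 Ω

Seg 1: A = πr² = π(2.2600e-04 m)² = 1.605e-07 m²
R_1 = (1.11×10^-7)(2.16)/(1.605e-07) = 1.494 Ω
Seg 2: A = π(d/2)² = π(1.3300e-04 m)² = 5.557e-08 m²
R_2 = (1.11×10^-7)(0.192)/(5.557e-08) = 0.3835 Ω
Seg 3: A = πr² = π(1.5000e-04 m)² = 7.069e-08 m²
R_3 = (5.73×10^-8)(0.194)/(7.069e-08) = 0.1573 Ω
R_total = R_1 + R_2 + R_3 = 2.03 Ω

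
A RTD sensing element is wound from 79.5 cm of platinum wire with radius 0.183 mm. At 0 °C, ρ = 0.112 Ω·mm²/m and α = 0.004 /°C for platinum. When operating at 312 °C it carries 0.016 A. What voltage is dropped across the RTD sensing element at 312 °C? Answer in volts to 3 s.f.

ρ = 0.112 Ω·mm²/m = 1.12×10^-7 Ω·m
A = πr² = π(1.8300e-04 m)² = 1.052e-07 m²
R₍0₎ = ρL/A = (1.12×10^-7)(0.795)/(1.052e-07) = 0.8463 Ω
R₍312₎ = R₍0₎(1 + αΔT) = 0.8463 × (1 + 0.004×312) = 1.903 Ω
V = IR = 0.016 × 1.903 = 0.0304 V

0.0304 V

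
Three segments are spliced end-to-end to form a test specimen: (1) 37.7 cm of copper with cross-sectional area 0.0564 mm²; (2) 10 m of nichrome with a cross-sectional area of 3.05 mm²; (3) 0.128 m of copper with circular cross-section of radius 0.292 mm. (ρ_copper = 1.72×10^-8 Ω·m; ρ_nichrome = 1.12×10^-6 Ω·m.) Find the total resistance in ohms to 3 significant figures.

Seg 1: A = 0.0564 mm² = 5.640e-08 m²
R_1 = (1.72×10^-8)(0.377)/(5.640e-08) = 0.115 Ω
Seg 2: A = 3.05 mm² = 3.050e-06 m²
R_2 = (1.12×10^-6)(10)/(3.050e-06) = 3.672 Ω
Seg 3: A = πr² = π(2.9200e-04 m)² = 2.679e-07 m²
R_3 = (1.72×10^-8)(0.128)/(2.679e-07) = 0.008219 Ω
R_total = R_1 + R_2 + R_3 = 3.80 Ω

3.80 Ω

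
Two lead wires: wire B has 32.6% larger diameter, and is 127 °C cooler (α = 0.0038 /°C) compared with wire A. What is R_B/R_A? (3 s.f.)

0.294

R ∝ ρL/d² with ρ ∝ (1+αΔT), so R_B/R_A = (1 + 32.6/100)⁻² × (1 − 0.0038×127)
= 0.5687 × 0.5174 = 0.294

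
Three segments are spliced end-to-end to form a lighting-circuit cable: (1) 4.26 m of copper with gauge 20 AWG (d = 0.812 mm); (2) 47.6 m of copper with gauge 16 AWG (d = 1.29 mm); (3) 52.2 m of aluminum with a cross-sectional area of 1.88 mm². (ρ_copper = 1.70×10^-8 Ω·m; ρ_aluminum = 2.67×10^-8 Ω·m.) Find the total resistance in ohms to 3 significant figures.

1.50 Ω

Seg 1: A = π(0.812/2 mm)² = π(4.0600e-04 m)² = 5.178e-07 m²
R_1 = (1.70×10^-8)(4.26)/(5.178e-07) = 0.1398 Ω
Seg 2: A = π(1.29/2 mm)² = π(6.4500e-04 m)² = 1.307e-06 m²
R_2 = (1.70×10^-8)(47.6)/(1.307e-06) = 0.6191 Ω
Seg 3: A = 1.88 mm² = 1.880e-06 m²
R_3 = (2.67×10^-8)(52.2)/(1.880e-06) = 0.7414 Ω
R_total = R_1 + R_2 + R_3 = 1.50 Ω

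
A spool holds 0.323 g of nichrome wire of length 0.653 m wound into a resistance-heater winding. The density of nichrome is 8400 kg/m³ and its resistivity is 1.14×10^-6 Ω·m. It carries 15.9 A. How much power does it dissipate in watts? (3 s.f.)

A = m/(density·L) = 3.230×10^-4/(8400×0.653) = 5.8886e-08 m²
R = ρL/A = (1.14×10^-6)(0.653)/(5.8886e-08) = 12.64 Ω
P = I²R = (15.9)² × 12.64 = 3200 W

3200 W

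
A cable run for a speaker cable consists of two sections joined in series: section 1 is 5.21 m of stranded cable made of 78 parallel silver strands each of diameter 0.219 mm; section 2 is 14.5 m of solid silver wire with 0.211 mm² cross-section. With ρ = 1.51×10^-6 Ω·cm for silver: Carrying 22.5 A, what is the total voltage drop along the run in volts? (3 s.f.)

ρ = 1.51×10^-6 Ω·cm = 1.51×10^-8 Ω·m
Section 1: A_strand = π(1.0950e-04)² = 3.767e-08 m²; R₁ = ρL/(N·A_s) = (1.51×10^-8)(5.21)/(78×3.767e-08) = 0.02678 Ω
Section 2: A = 0.211 mm² = 2.110e-07 m²
R₂ = (1.51×10^-8)(14.5)/(2.110e-07) = 1.038 Ω
R = R₁ + R₂ = 1.064 Ω
V = IR = 22.5 × 1.064 = 24.0 V

24.0 V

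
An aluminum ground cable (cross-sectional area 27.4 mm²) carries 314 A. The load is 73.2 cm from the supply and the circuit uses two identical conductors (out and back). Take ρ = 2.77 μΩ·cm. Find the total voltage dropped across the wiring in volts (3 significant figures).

ρ = 2.77 μΩ·cm = 2.77×10^-8 Ω·m
A = 27.4 mm² = 2.740e-05 m²
Total conductor length (both ways) L = 2 × 0.732 = 1.464 m
R = ρL/A = (2.77×10^-8)(1.464)/(2.740e-05) = 0.00148 Ω
V = IR = 314 × 0.00148 = 0.465 V

0.465 V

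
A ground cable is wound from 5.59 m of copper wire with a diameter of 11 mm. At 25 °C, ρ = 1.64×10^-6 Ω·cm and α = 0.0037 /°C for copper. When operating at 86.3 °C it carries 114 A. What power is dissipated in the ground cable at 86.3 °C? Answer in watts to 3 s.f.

ρ = 1.64×10^-6 Ω·cm = 1.64×10^-8 Ω·m
A = π(d/2)² = π(5.5000e-03 m)² = 9.503e-05 m²
R₍25₎ = ρL/A = (1.64×10^-8)(5.59)/(9.503e-05) = 9.647×10^-4 Ω
R₍86.3₎ = R₍25₎(1 + αΔT) = 9.647×10^-4 × (1 + 0.0037×61.3) = 0.001183 Ω
P = I²R = (114)² × 0.001183 = 15.4 W

15.4 W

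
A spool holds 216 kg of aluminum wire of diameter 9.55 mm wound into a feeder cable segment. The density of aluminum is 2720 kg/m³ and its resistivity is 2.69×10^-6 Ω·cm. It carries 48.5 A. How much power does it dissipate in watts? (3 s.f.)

ρ = 2.69×10^-6 Ω·cm = 2.69×10^-8 Ω·m
A = π(d/2)² = π(4.7750e-03 m)² = 7.1630e-05 m²
L = m/(density·A) = 216/(2720×7.1630e-05) = 1109 m
R = ρL/A = (2.69×10^-8)(1109)/(7.1630e-05) = 0.4163 Ω
P = I²R = (48.5)² × 0.4163 = 979 W

979 W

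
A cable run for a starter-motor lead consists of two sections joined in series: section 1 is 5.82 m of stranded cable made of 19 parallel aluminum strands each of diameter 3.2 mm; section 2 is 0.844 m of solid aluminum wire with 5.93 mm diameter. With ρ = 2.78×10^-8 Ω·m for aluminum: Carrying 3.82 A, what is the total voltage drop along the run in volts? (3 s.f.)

0.00729 V

Section 1: A_strand = π(1.6000e-03)² = 8.042e-06 m²; R₁ = ρL/(N·A_s) = (2.78×10^-8)(5.82)/(19×8.042e-06) = 0.001059 Ω
Section 2: A = π(d/2)² = π(2.9650e-03 m)² = 2.762e-05 m²
R₂ = (2.78×10^-8)(0.844)/(2.762e-05) = 8.495×10^-4 Ω
R = R₁ + R₂ = 0.001908 Ω
V = IR = 3.82 × 0.001908 = 0.00729 V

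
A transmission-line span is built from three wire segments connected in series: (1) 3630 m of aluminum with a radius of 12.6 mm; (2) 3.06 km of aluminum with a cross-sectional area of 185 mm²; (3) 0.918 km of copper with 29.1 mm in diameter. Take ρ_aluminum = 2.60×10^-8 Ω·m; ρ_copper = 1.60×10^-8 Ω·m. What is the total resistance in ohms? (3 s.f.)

0.641 Ω

Seg 1: A = πr² = π(1.2600e-02 m)² = 4.988e-04 m²
R_1 = (2.60×10^-8)(3630)/(4.988e-04) = 0.1892 Ω
Seg 2: A = 185 mm² = 1.850e-04 m²
R_2 = (2.60×10^-8)(3060)/(1.850e-04) = 0.4301 Ω
Seg 3: A = π(d/2)² = π(1.4550e-02 m)² = 6.651e-04 m²
R_3 = (1.60×10^-8)(918)/(6.651e-04) = 0.02208 Ω
R_total = R_1 + R_2 + R_3 = 0.641 Ω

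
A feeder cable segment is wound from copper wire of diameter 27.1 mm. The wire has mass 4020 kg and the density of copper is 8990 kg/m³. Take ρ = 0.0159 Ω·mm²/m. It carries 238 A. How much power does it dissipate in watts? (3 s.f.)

ρ = 0.0159 Ω·mm²/m = 1.59×10^-8 Ω·m
A = π(d/2)² = π(1.3550e-02 m)² = 5.7680e-04 m²
L = m/(density·A) = 4020/(8990×5.7680e-04) = 775.2 m
R = ρL/A = (1.59×10^-8)(775.2)/(5.7680e-04) = 0.02137 Ω
P = I²R = (238)² × 0.02137 = 1210 W

1210 W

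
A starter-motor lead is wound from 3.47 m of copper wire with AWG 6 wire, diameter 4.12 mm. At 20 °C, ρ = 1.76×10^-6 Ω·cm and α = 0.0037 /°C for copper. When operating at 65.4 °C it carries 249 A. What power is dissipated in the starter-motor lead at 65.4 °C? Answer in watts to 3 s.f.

ρ = 1.76×10^-6 Ω·cm = 1.76×10^-8 Ω·m
A = π(4.12/2 mm)² = π(2.0600e-03 m)² = 1.333e-05 m²
R₍20₎ = ρL/A = (1.76×10^-8)(3.47)/(1.333e-05) = 0.004581 Ω
R₍65.4₎ = R₍20₎(1 + αΔT) = 0.004581 × (1 + 0.0037×45.4) = 0.00535 Ω
P = I²R = (249)² × 0.00535 = 332 W

332 W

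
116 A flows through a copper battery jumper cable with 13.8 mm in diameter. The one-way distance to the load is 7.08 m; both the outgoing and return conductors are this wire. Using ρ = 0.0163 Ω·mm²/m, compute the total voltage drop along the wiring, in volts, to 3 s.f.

ρ = 0.0163 Ω·mm²/m = 1.63×10^-8 Ω·m
A = π(d/2)² = π(6.9000e-03 m)² = 1.496e-04 m²
Total conductor length (both ways) L = 2 × 7.08 = 14.16 m
R = ρL/A = (1.63×10^-8)(14.16)/(1.496e-04) = 0.001543 Ω
V = IR = 116 × 0.001543 = 0.179 V

0.179 V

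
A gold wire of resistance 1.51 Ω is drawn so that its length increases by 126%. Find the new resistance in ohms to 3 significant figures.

k = 1 + 126/100 = 2.26; volume constant ⇒ A' = A/k, so R' = k²R.
R' = 5.108 × 1.51 = 7.71 Ω

7.71 Ω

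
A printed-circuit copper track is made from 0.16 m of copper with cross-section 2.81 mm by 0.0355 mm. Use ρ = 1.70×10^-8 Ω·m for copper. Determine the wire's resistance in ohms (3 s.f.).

A = 2.81 × 0.0355 mm² = 0.0998 mm² = 9.975e-08 m²
R = ρL/A = (1.70×10^-8)(0.16 m)/(9.975e-08 m²) = 0.0273 Ω

0.0273 Ω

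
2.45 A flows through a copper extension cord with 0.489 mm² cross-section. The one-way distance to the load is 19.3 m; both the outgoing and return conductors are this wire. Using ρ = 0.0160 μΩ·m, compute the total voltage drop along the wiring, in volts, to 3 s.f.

ρ = 0.0160 μΩ·m = 1.60×10^-8 Ω·m
A = 0.489 mm² = 4.890e-07 m²
Total conductor length (both ways) L = 2 × 19.3 = 38.6 m
R = ρL/A = (1.60×10^-8)(38.6)/(4.890e-07) = 1.263 Ω
V = IR = 2.45 × 1.263 = 3.09 V

3.09 V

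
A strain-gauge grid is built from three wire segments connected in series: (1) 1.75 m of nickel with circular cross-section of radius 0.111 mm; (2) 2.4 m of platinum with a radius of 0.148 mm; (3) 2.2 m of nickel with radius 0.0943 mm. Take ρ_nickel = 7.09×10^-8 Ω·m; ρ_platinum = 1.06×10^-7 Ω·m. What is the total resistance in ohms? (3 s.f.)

12.5 Ω

Seg 1: A = πr² = π(1.1100e-04 m)² = 3.871e-08 m²
R_1 = (7.09×10^-8)(1.75)/(3.871e-08) = 3.205 Ω
Seg 2: A = πr² = π(1.4800e-04 m)² = 6.881e-08 m²
R_2 = (1.06×10^-7)(2.4)/(6.881e-08) = 3.697 Ω
Seg 3: A = πr² = π(9.4300e-05 m)² = 2.794e-08 m²
R_3 = (7.09×10^-8)(2.2)/(2.794e-08) = 5.583 Ω
R_total = R_1 + R_2 + R_3 = 12.5 Ω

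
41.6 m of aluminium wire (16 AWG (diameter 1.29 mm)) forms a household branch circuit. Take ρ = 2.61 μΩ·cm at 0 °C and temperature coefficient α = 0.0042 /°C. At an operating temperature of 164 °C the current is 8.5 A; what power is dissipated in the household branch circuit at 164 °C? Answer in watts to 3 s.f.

101 W

ρ = 2.61 μΩ·cm = 2.61×10^-8 Ω·m
A = π(1.29/2 mm)² = π(6.4500e-04 m)² = 1.307e-06 m²
R₍0₎ = ρL/A = (2.61×10^-8)(41.6)/(1.307e-06) = 0.8307 Ω
R₍164₎ = R₍0₎(1 + αΔT) = 0.8307 × (1 + 0.0042×164) = 1.403 Ω
P = I²R = (8.5)² × 1.403 = 101 W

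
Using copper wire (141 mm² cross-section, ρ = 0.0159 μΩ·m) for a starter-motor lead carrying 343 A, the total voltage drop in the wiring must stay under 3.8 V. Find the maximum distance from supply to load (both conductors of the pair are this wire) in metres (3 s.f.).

ρ = 0.0159 μΩ·m = 1.59×10^-8 Ω·m
A = 141 mm² = 1.410e-04 m²
L_max = V_max·A/(2·ρI) = (3.8)(1.410e-04)/(2×1.59×10^-8×343) = 49.1 m

49.1 m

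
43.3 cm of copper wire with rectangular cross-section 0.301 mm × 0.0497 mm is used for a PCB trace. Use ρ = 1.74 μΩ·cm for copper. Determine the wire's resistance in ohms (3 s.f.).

ρ = 1.74 μΩ·cm = 1.74×10^-8 Ω·m
A = 0.301 × 0.0497 mm² = 0.015 mm² = 1.496e-08 m²
R = ρL/A = (1.74×10^-8)(0.433 m)/(1.496e-08 m²) = 0.504 Ω

0.504 Ω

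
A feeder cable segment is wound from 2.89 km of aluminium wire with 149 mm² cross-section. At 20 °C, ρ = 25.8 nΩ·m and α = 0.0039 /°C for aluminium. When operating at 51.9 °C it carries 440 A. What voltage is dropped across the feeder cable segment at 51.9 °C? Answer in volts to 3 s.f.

248 V

ρ = 25.8 nΩ·m = 2.58×10^-8 Ω·m
A = 149 mm² = 1.490e-04 m²
R₍20₎ = ρL/A = (2.58×10^-8)(2890)/(1.490e-04) = 0.5004 Ω
R₍51.9₎ = R₍20₎(1 + αΔT) = 0.5004 × (1 + 0.0039×31.9) = 0.5627 Ω
V = IR = 440 × 0.5627 = 248 V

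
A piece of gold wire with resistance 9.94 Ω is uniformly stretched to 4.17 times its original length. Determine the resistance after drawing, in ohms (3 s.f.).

Volume constant ⇒ A' = A/k with k = 4.17. R' = ρ(kL)/(A/k) = k²R.
R' = 17.39 × 9.94 = 173 Ω

173 Ω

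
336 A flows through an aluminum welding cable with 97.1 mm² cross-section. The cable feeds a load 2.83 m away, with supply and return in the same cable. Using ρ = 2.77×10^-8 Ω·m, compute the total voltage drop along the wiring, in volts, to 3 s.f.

A = 97.1 mm² = 9.710e-05 m²
Total conductor length (both ways) L = 2 × 2.83 = 5.66 m
R = ρL/A = (2.77×10^-8)(5.66)/(9.710e-05) = 0.001615 Ω
V = IR = 336 × 0.001615 = 0.543 V

0.543 V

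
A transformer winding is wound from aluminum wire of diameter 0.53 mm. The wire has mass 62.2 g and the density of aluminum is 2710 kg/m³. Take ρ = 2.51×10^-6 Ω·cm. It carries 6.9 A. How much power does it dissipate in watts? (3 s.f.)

ρ = 2.51×10^-6 Ω·cm = 2.51×10^-8 Ω·m
A = π(d/2)² = π(2.6500e-04 m)² = 2.2062e-07 m²
L = m/(density·A) = 0.0622/(2710×2.2062e-07) = 104 m
R = ρL/A = (2.51×10^-8)(104)/(2.2062e-07) = 11.84 Ω
P = I²R = (6.9)² × 11.84 = 564 W

564 W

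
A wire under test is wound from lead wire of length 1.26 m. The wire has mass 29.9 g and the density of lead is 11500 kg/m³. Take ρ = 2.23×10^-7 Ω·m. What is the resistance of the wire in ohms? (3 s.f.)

A = m/(density·L) = 0.0299/(11500×1.26) = 2.0635e-06 m²
R = ρL/A = (2.23×10^-7)(1.26)/(2.0635e-06) = 0.136 Ω

0.136 Ω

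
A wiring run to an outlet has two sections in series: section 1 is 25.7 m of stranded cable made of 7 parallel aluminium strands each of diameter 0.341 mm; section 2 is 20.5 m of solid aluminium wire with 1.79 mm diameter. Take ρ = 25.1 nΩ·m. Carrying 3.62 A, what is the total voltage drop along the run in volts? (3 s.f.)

4.39 V

ρ = 25.1 nΩ·m = 2.51×10^-8 Ω·m
Section 1: A_strand = π(1.7050e-04)² = 9.133e-08 m²; R₁ = ρL/(N·A_s) = (2.51×10^-8)(25.7)/(7×9.133e-08) = 1.009 Ω
Section 2: A = π(d/2)² = π(8.9500e-04 m)² = 2.516e-06 m²
R₂ = (2.51×10^-8)(20.5)/(2.516e-06) = 0.2045 Ω
R = R₁ + R₂ = 1.214 Ω
V = IR = 3.62 × 1.214 = 4.39 V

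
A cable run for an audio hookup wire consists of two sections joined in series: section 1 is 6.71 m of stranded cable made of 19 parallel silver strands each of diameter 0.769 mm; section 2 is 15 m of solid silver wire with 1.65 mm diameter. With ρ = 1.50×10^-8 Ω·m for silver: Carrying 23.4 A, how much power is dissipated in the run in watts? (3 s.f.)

63.9 W

Section 1: A_strand = π(3.8450e-04)² = 4.645e-07 m²; R₁ = ρL/(N·A_s) = (1.50×10^-8)(6.71)/(19×4.645e-07) = 0.01141 Ω
Section 2: A = π(d/2)² = π(8.2500e-04 m)² = 2.138e-06 m²
R₂ = (1.50×10^-8)(15)/(2.138e-06) = 0.1052 Ω
R = R₁ + R₂ = 0.1166 Ω
P = I²R = (23.4)² × 0.1166 = 63.9 W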